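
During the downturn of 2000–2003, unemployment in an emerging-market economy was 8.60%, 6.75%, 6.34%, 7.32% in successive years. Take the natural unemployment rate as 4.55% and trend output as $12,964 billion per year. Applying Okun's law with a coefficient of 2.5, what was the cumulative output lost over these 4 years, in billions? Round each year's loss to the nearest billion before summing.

Year 2000: gap = -2.5 × (8.6 - 4.55) = -10.125%, loss ≈ 12964 × 10.125/100 ≈ 1313.
Year 2001: gap = -2.5 × (6.75 - 4.55) = -5.5%, loss ≈ 12964 × 5.5/100 ≈ 713.
Year 2002: gap = -2.5 × (6.34 - 4.55) = -4.475%, loss ≈ 12964 × 4.475/100 ≈ 580.
Year 2003: gap = -2.5 × (7.32 - 4.55) = -6.925%, loss ≈ 12964 × 6.925/100 ≈ 898.
Total lost output = 1313 + 713 + 580 + 898 = 3504 billion.

$3,504 billion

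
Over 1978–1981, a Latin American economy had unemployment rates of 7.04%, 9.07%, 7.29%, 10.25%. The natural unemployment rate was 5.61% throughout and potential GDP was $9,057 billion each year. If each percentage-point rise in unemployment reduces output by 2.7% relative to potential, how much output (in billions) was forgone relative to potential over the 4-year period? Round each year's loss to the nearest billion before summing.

Year 1978: gap = -2.7 × (7.04 - 5.61) = -3.861%, loss ≈ 9057 × 3.861/100 ≈ 350.
Year 1979: gap = -2.7 × (9.07 - 5.61) = -9.342%, loss ≈ 9057 × 9.342/100 ≈ 846.
Year 1980: gap = -2.7 × (7.29 - 5.61) = -4.536%, loss ≈ 9057 × 4.536/100 ≈ 411.
Year 1981: gap = -2.7 × (10.25 - 5.61) = -12.528%, loss ≈ 9057 × 12.528/100 ≈ 1135.
Total lost output = 350 + 846 + 411 + 1135 = 2742 billion.

$2,742 billion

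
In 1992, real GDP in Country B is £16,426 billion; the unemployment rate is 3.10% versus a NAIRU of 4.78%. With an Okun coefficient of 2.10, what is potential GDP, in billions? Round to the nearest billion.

£15,866 billion

Unemployment gap = 3.1 - 4.78 = -1.68 points, so output gap = -2.1 × (-1.68) = 3.528%.
Since Y = Y* × (1 + gap/100), Y* = 16426/1.03528 ≈ 15866 billion.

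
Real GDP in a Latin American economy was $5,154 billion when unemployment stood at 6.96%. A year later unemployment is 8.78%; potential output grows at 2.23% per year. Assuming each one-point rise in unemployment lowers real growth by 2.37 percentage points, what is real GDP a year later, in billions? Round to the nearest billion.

$5,047 billion

Δu = 8.78 - 6.96 = 1.82 points.
Okun's law (growth form): g_Y = g_Y* - β × Δu = 2.23 - 2.37 × (1.82) = 2.23 - 4.3134 = -2.0834%.
Real GDP in the next year = 5154 × (1 - 2.0834/100) = 5154 × 0.979166 ≈ 5047 billion.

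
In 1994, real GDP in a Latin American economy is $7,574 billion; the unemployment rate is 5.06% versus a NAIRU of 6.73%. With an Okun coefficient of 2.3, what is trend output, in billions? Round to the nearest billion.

$7,294 billion

Unemployment gap = 5.06 - 6.73 = -1.67 points, so output gap = -2.3 × (-1.67) = 3.841%.
Since Y = Y* × (1 + gap/100), Y* = 7574/1.03841 ≈ 7294 billion.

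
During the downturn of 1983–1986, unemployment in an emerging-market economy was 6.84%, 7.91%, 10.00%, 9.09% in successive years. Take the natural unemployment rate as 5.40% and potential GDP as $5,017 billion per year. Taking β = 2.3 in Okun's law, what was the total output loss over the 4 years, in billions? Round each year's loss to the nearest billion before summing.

Year 1983: gap = -2.3 × (6.84 - 5.4) = -3.312%, loss ≈ 5017 × 3.312/100 ≈ 166.
Year 1984: gap = -2.3 × (7.91 - 5.4) = -5.773%, loss ≈ 5017 × 5.773/100 ≈ 290.
Year 1985: gap = -2.3 × (10 - 5.4) = -10.58%, loss ≈ 5017 × 10.58/100 ≈ 531.
Year 1986: gap = -2.3 × (9.09 - 5.4) = -8.487%, loss ≈ 5017 × 8.487/100 ≈ 426.
Total lost output = 166 + 290 + 531 + 426 = 1413 billion.

$1,413 billion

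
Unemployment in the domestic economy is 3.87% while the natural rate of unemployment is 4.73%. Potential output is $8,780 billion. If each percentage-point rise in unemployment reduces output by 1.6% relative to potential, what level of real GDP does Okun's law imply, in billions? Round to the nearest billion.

$8,901 billion

Unemployment gap = 3.87 - 4.73 = -0.86 points, so the output gap is -1.6 × (-0.86) = 1.376%.
Actual GDP = 8780 × (1 + 1.376/100) = 8780 × 1.01376 ≈ 8901 billion.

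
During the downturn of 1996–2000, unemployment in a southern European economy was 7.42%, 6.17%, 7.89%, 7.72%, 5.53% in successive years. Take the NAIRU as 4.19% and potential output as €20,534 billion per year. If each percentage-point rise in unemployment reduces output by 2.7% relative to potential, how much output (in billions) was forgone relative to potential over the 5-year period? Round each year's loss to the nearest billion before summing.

€7,640 billion

Year 1996: gap = -2.7 × (7.42 - 4.19) = -8.721%, loss ≈ 20534 × 8.721/100 ≈ 1791.
Year 1997: gap = -2.7 × (6.17 - 4.19) = -5.346%, loss ≈ 20534 × 5.346/100 ≈ 1098.
Year 1998: gap = -2.7 × (7.89 - 4.19) = -9.99%, loss ≈ 20534 × 9.99/100 ≈ 2051.
Year 1999: gap = -2.7 × (7.72 - 4.19) = -9.531%, loss ≈ 20534 × 9.531/100 ≈ 1957.
Year 2000: gap = -2.7 × (5.53 - 4.19) = -3.618%, loss ≈ 20534 × 3.618/100 ≈ 743.
Total lost output = 1791 + 1098 + 2051 + 1957 + 743 = 7640 billion.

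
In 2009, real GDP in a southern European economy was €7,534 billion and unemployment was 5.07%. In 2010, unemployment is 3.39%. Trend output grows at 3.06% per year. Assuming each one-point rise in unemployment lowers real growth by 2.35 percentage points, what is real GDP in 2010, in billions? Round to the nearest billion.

Δu = 3.39 - 5.07 = -1.68 points.
Okun's law (growth form): g_Y = g_Y* - β × Δu = 3.06 - 2.35 × (-1.68) = 3.06 + 3.948 = 7.008%.
Real GDP in the next year = 7534 × (1 + 7.008/100) = 7534 × 1.07008 ≈ 8062 billion.

€8,062 billion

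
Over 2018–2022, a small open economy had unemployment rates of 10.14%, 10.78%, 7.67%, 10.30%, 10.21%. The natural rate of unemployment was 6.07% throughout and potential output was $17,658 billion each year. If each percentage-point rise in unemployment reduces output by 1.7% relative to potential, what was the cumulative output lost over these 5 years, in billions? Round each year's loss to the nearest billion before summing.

Year 2018: gap = -1.7 × (10.14 - 6.07) = -6.919%, loss ≈ 17658 × 6.919/100 ≈ 1222.
Year 2019: gap = -1.7 × (10.78 - 6.07) = -8.007%, loss ≈ 17658 × 8.007/100 ≈ 1414.
Year 2020: gap = -1.7 × (7.67 - 6.07) = -2.72%, loss ≈ 17658 × 2.72/100 ≈ 480.
Year 2021: gap = -1.7 × (10.3 - 6.07) = -7.191%, loss ≈ 17658 × 7.191/100 ≈ 1270.
Year 2022: gap = -1.7 × (10.21 - 6.07) = -7.038%, loss ≈ 17658 × 7.038/100 ≈ 1243.
Total lost output = 1222 + 1414 + 480 + 1270 + 1243 = 5629 billion.

$5,629 billion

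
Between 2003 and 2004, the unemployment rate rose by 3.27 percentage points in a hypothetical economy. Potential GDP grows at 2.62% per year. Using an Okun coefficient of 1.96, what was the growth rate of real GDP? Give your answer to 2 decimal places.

Growth-rate Okun's law: g_Y = g_Y* - β × Δu.
g_Y = 2.62 - 1.96 × (3.27) = 2.62 - 6.4092 = -3.7892%, i.e. -3.79% to 2 d.p.

-3.79%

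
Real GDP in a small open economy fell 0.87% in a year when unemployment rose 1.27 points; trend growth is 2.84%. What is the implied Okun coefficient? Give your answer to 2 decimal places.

Growth form: g_Y = g_Y* - β × Δu, so β = (g_Y* - g_Y)/Δu.
β = (2.84 + 0.87)/1.27 = 3.71/1.27 = 2.92.

β ≈ 2.92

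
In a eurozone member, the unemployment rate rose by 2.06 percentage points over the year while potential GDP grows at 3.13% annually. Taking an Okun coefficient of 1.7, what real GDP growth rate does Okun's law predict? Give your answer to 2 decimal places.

-0.37%

Growth-rate Okun's law: g_Y = g_Y* - β × Δu.
g_Y = 3.13 - 1.7 × (2.06) = 3.13 - 3.502 = -0.372%, i.e. -0.37% to 2 d.p.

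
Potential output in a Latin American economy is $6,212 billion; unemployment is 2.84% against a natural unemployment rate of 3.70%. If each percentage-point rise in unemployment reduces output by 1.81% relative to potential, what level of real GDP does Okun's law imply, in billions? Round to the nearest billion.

Unemployment gap = 2.84 - 3.7 = -0.86 points, so the output gap is -1.81 × (-0.86) = 1.5566%.
Actual GDP = 6212 × (1 + 1.5566/100) = 6212 × 1.015566 ≈ 6309 billion.

$6,309 billion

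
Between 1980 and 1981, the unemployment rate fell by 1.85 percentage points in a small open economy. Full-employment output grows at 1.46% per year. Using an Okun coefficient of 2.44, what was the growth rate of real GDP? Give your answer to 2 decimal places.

Growth-rate Okun's law: g_Y = g_Y* - β × Δu.
g_Y = 1.46 - 2.44 × (-1.85) = 1.46 + 4.514 = 5.974%, i.e. 5.97% to 2 d.p.

5.97%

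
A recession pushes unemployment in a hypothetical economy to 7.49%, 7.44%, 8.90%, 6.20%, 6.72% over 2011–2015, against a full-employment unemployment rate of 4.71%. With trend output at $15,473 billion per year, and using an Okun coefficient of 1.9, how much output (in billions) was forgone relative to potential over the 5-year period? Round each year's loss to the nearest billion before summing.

$3,881 billion

Year 2011: gap = -1.9 × (7.49 - 4.71) = -5.282%, loss ≈ 15473 × 5.282/100 ≈ 817.
Year 2012: gap = -1.9 × (7.44 - 4.71) = -5.187%, loss ≈ 15473 × 5.187/100 ≈ 803.
Year 2013: gap = -1.9 × (8.9 - 4.71) = -7.961%, loss ≈ 15473 × 7.961/100 ≈ 1232.
Year 2014: gap = -1.9 × (6.2 - 4.71) = -2.831%, loss ≈ 15473 × 2.831/100 ≈ 438.
Year 2015: gap = -1.9 × (6.72 - 4.71) = -3.819%, loss ≈ 15473 × 3.819/100 ≈ 591.
Total lost output = 817 + 803 + 1232 + 438 + 591 = 3881 billion.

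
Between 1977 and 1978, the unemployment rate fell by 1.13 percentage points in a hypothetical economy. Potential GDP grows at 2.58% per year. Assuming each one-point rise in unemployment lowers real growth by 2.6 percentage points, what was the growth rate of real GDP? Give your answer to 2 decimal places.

Growth-rate Okun's law: g_Y = g_Y* - β × Δu.
g_Y = 2.58 - 2.6 × (-1.13) = 2.58 + 2.938 = 5.518%, i.e. 5.52% to 2 d.p.

5.52%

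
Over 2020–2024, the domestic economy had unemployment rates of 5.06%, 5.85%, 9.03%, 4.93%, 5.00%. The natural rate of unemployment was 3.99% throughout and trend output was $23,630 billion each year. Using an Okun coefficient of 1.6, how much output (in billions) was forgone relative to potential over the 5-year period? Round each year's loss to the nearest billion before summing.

Year 2020: gap = -1.6 × (5.06 - 3.99) = -1.712%, loss ≈ 23630 × 1.712/100 ≈ 405.
Year 2021: gap = -1.6 × (5.85 - 3.99) = -2.976%, loss ≈ 23630 × 2.976/100 ≈ 703.
Year 2022: gap = -1.6 × (9.03 - 3.99) = -8.064%, loss ≈ 23630 × 8.064/100 ≈ 1906.
Year 2023: gap = -1.6 × (4.93 - 3.99) = -1.504%, loss ≈ 23630 × 1.504/100 ≈ 355.
Year 2024: gap = -1.6 × (5 - 3.99) = -1.616%, loss ≈ 23630 × 1.616/100 ≈ 382.
Total lost output = 405 + 703 + 1906 + 355 + 382 = 3751 billion.

$3,751 billion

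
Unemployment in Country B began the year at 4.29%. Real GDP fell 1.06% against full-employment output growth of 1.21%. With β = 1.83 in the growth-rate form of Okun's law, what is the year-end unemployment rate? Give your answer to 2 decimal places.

5.53%

Growth-rate Okun's law: g_Y = g_Y* - β × Δu, so Δu = (g_Y* - g_Y)/β.
Δu = (1.21 + 1.06)/1.83 = 2.27/1.83 = 1.24 percentage points.
Year-end unemployment = 4.29 + 1.24 = 5.53%.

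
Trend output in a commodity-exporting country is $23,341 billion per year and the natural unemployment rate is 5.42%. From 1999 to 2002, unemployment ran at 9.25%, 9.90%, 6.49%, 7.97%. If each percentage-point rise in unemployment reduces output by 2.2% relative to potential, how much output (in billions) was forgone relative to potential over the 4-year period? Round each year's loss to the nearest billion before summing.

Year 1999: gap = -2.2 × (9.25 - 5.42) = -8.426%, loss ≈ 23341 × 8.426/100 ≈ 1967.
Year 2000: gap = -2.2 × (9.9 - 5.42) = -9.856%, loss ≈ 23341 × 9.856/100 ≈ 2300.
Year 2001: gap = -2.2 × (6.49 - 5.42) = -2.354%, loss ≈ 23341 × 2.354/100 ≈ 549.
Year 2002: gap = -2.2 × (7.97 - 5.42) = -5.61%, loss ≈ 23341 × 5.61/100 ≈ 1309.
Total lost output = 1967 + 2300 + 549 + 1309 = 6125 billion.

$6,125 billion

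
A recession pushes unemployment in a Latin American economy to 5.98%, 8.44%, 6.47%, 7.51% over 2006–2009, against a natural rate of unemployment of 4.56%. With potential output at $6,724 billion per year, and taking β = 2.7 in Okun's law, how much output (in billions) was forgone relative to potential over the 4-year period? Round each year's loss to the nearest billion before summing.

$1,845 billion

Year 2006: gap = -2.7 × (5.98 - 4.56) = -3.834%, loss ≈ 6724 × 3.834/100 ≈ 258.
Year 2007: gap = -2.7 × (8.44 - 4.56) = -10.476%, loss ≈ 6724 × 10.476/100 ≈ 704.
Year 2008: gap = -2.7 × (6.47 - 4.56) = -5.157%, loss ≈ 6724 × 5.157/100 ≈ 347.
Year 2009: gap = -2.7 × (7.51 - 4.56) = -7.965%, loss ≈ 6724 × 7.965/100 ≈ 536.
Total lost output = 258 + 704 + 347 + 536 = 1845 billion.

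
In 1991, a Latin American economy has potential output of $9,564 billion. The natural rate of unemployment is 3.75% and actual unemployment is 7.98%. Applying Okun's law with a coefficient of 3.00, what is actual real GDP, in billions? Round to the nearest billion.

Unemployment gap = 7.98 - 3.75 = 4.23 points, so the output gap is -3 × 4.23 = -12.69%.
Actual GDP = 9564 × (1 - 12.69/100) = 9564 × 0.8731 ≈ 8350 billion.

$8,350 billion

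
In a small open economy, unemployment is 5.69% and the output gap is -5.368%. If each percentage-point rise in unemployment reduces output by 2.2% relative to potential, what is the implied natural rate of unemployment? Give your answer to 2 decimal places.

From Okun's law, u - u* = -(output gap)/β = -(-5.368)/2.2 = 2.44 points.
So u* = 5.69 - 2.44 = 3.25%.

3.25%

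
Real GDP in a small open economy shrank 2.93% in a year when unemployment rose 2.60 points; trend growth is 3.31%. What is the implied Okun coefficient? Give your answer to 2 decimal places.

β ≈ 2.40

Growth form: g_Y = g_Y* - β × Δu, so β = (g_Y* - g_Y)/Δu.
β = (3.31 + 2.93)/2.60 = 6.24/2.60 = 2.40.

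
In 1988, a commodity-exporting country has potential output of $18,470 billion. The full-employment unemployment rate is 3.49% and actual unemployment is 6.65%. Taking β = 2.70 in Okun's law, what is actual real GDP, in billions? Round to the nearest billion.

Unemployment gap = 6.65 - 3.49 = 3.16 points, so the output gap is -2.7 × 3.16 = -8.532%.
Actual GDP = 18470 × (1 - 8.532/100) = 18470 × 0.91468 ≈ 16894 billion.

$16,894 billion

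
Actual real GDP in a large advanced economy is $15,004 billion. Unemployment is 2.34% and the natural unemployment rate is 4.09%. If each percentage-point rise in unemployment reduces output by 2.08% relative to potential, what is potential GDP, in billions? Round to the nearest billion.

Unemployment gap = 2.34 - 4.09 = -1.75 points, so output gap = -2.08 × (-1.75) = 3.64%.
Since Y = Y* × (1 + gap/100), Y* = 15004/1.0364 ≈ 14477 billion.

$14,477 billion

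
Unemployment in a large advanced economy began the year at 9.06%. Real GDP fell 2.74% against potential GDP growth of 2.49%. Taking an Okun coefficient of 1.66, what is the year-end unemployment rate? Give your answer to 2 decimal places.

12.21%

Growth-rate Okun's law: g_Y = g_Y* - β × Δu, so Δu = (g_Y* - g_Y)/β.
Δu = (2.49 + 2.74)/1.66 = 5.23/1.66 = 3.15 percentage points.
Year-end unemployment = 9.06 + 3.15 = 12.21%.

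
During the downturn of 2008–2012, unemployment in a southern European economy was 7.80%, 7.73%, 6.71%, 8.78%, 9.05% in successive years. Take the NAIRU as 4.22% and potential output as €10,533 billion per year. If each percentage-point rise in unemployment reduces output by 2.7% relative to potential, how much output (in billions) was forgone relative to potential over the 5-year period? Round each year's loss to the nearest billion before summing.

€5,395 billion

Year 2008: gap = -2.7 × (7.8 - 4.22) = -9.666%, loss ≈ 10533 × 9.666/100 ≈ 1018.
Year 2009: gap = -2.7 × (7.73 - 4.22) = -9.477%, loss ≈ 10533 × 9.477/100 ≈ 998.
Year 2010: gap = -2.7 × (6.71 - 4.22) = -6.723%, loss ≈ 10533 × 6.723/100 ≈ 708.
Year 2011: gap = -2.7 × (8.78 - 4.22) = -12.312%, loss ≈ 10533 × 12.312/100 ≈ 1297.
Year 2012: gap = -2.7 × (9.05 - 4.22) = -13.041%, loss ≈ 10533 × 13.041/100 ≈ 1374.
Total lost output = 1018 + 998 + 708 + 1297 + 1374 = 5395 billion.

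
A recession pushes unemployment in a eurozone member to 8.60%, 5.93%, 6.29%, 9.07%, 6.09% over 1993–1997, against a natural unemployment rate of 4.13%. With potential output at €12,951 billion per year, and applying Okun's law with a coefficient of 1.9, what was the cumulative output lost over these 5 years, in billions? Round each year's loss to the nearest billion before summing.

€3,773 billion

Year 1993: gap = -1.9 × (8.6 - 4.13) = -8.493%, loss ≈ 12951 × 8.493/100 ≈ 1100.
Year 1994: gap = -1.9 × (5.93 - 4.13) = -3.42%, loss ≈ 12951 × 3.42/100 ≈ 443.
Year 1995: gap = -1.9 × (6.29 - 4.13) = -4.104%, loss ≈ 12951 × 4.104/100 ≈ 532.
Year 1996: gap = -1.9 × (9.07 - 4.13) = -9.386%, loss ≈ 12951 × 9.386/100 ≈ 1216.
Year 1997: gap = -1.9 × (6.09 - 4.13) = -3.724%, loss ≈ 12951 × 3.724/100 ≈ 482.
Total lost output = 1100 + 443 + 532 + 1216 + 482 = 3773 billion.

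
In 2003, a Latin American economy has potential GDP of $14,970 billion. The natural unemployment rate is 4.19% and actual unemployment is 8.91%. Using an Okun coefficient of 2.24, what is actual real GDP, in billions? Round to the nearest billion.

Unemployment gap = 8.91 - 4.19 = 4.72 points, so the output gap is -2.24 × 4.72 = -10.5728%.
Actual GDP = 14970 × (1 - 10.5728/100) = 14970 × 0.894272 ≈ 13387 billion.

$13,387 billion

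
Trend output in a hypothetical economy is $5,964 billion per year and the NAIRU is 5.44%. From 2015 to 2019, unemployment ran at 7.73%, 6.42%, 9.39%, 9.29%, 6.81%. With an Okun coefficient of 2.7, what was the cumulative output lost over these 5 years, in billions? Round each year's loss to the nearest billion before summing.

Year 2015: gap = -2.7 × (7.73 - 5.44) = -6.183%, loss ≈ 5964 × 6.183/100 ≈ 369.
Year 2016: gap = -2.7 × (6.42 - 5.44) = -2.646%, loss ≈ 5964 × 2.646/100 ≈ 158.
Year 2017: gap = -2.7 × (9.39 - 5.44) = -10.665%, loss ≈ 5964 × 10.665/100 ≈ 636.
Year 2018: gap = -2.7 × (9.29 - 5.44) = -10.395%, loss ≈ 5964 × 10.395/100 ≈ 620.
Year 2019: gap = -2.7 × (6.81 - 5.44) = -3.699%, loss ≈ 5964 × 3.699/100 ≈ 221.
Total lost output = 369 + 158 + 636 + 620 + 221 = 2004 billion.

$2,004 billion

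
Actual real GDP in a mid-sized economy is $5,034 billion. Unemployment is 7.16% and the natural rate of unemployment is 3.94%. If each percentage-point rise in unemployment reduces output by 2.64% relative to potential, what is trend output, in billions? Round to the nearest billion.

Unemployment gap = 7.16 - 3.94 = 3.22 points, so output gap = -2.64 × 3.22 = -8.5008%.
Since Y = Y* × (1 + gap/100), Y* = 5034/0.914992 ≈ 5502 billion.

$5,502 billion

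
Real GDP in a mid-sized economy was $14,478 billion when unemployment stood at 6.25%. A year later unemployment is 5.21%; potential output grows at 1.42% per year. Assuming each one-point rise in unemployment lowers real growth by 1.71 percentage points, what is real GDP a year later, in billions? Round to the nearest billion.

Δu = 5.21 - 6.25 = -1.04 points.
Okun's law (growth form): g_Y = g_Y* - β × Δu = 1.42 - 1.71 × (-1.04) = 1.42 + 1.7784 = 3.1984%.
Real GDP in the next year = 14478 × (1 + 3.1984/100) = 14478 × 1.031984 ≈ 14941 billion.

$14,941 billion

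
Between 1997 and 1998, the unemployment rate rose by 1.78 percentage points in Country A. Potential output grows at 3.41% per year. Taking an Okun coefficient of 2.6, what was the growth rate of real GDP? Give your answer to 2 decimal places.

-1.22%

Growth-rate Okun's law: g_Y = g_Y* - β × Δu.
g_Y = 3.41 - 2.6 × (1.78) = 3.41 - 4.628 = -1.218%, i.e. -1.22% to 2 d.p.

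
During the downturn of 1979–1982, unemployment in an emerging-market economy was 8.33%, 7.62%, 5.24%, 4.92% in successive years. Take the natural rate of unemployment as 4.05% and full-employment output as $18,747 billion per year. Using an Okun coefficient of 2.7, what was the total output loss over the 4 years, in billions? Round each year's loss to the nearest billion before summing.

$5,015 billion

Year 1979: gap = -2.7 × (8.33 - 4.05) = -11.556%, loss ≈ 18747 × 11.556/100 ≈ 2166.
Year 1980: gap = -2.7 × (7.62 - 4.05) = -9.639%, loss ≈ 18747 × 9.639/100 ≈ 1807.
Year 1981: gap = -2.7 × (5.24 - 4.05) = -3.213%, loss ≈ 18747 × 3.213/100 ≈ 602.
Year 1982: gap = -2.7 × (4.92 - 4.05) = -2.349%, loss ≈ 18747 × 2.349/100 ≈ 440.
Total lost output = 2166 + 1807 + 602 + 440 = 5015 billion.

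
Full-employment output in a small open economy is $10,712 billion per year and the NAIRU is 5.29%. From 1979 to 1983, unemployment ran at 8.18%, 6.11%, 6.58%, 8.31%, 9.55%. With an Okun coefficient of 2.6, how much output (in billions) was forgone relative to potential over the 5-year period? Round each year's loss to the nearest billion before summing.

Year 1979: gap = -2.6 × (8.18 - 5.29) = -7.514%, loss ≈ 10712 × 7.514/100 ≈ 805.
Year 1980: gap = -2.6 × (6.11 - 5.29) = -2.132%, loss ≈ 10712 × 2.132/100 ≈ 228.
Year 1981: gap = -2.6 × (6.58 - 5.29) = -3.354%, loss ≈ 10712 × 3.354/100 ≈ 359.
Year 1982: gap = -2.6 × (8.31 - 5.29) = -7.852%, loss ≈ 10712 × 7.852/100 ≈ 841.
Year 1983: gap = -2.6 × (9.55 - 5.29) = -11.076%, loss ≈ 10712 × 11.076/100 ≈ 1186.
Total lost output = 805 + 228 + 359 + 841 + 1186 = 3419 billion.

$3,419 billion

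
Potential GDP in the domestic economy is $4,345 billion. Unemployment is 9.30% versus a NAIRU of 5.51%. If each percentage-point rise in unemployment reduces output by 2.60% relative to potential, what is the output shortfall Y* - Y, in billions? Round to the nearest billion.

Output gap = -2.60 × (9.3 - 5.51) = -2.6 × 3.79 = -9.854%.
Actual GDP ≈ 4345 × 0.90146 ≈ 3917 billion, so the shortfall is 4345 - 3917 = 428 billion.

$428 billion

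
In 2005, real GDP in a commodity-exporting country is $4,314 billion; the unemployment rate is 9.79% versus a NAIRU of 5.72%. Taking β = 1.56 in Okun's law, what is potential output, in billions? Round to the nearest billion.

$4,606 billion

Unemployment gap = 9.79 - 5.72 = 4.07 points, so output gap = -1.56 × 4.07 = -6.3492%.
Since Y = Y* × (1 + gap/100), Y* = 4314/0.936508 ≈ 4606 billion.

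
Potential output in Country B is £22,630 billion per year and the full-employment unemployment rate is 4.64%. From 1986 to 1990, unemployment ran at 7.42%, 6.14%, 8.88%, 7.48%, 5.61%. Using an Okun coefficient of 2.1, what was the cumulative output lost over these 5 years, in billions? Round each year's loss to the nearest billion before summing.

£5,860 billion

Year 1986: gap = -2.1 × (7.42 - 4.64) = -5.838%, loss ≈ 22630 × 5.838/100 ≈ 1321.
Year 1987: gap = -2.1 × (6.14 - 4.64) = -3.15%, loss ≈ 22630 × 3.15/100 ≈ 713.
Year 1988: gap = -2.1 × (8.88 - 4.64) = -8.904%, loss ≈ 22630 × 8.904/100 ≈ 2015.
Year 1989: gap = -2.1 × (7.48 - 4.64) = -5.964%, loss ≈ 22630 × 5.964/100 ≈ 1350.
Year 1990: gap = -2.1 × (5.61 - 4.64) = -2.037%, loss ≈ 22630 × 2.037/100 ≈ 461.
Total lost output = 1321 + 713 + 2015 + 1350 + 461 = 5860 billion.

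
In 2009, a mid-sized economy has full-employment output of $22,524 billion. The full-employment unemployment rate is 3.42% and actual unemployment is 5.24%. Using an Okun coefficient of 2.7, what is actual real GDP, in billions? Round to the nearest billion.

$21,417 billion

Unemployment gap = 5.24 - 3.42 = 1.82 points, so the output gap is -2.7 × 1.82 = -4.914%.
Actual GDP = 22524 × (1 - 4.914/100) = 22524 × 0.95086 ≈ 21417 billion.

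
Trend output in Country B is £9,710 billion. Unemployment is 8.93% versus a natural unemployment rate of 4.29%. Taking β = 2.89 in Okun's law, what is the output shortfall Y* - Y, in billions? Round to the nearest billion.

Output gap = -2.89 × (8.93 - 4.29) = -2.89 × 4.64 = -13.4096%.
Actual GDP ≈ 9710 × 0.865904 ≈ 8408 billion, so the shortfall is 9710 - 8408 = 1302 billion.

£1,302 billion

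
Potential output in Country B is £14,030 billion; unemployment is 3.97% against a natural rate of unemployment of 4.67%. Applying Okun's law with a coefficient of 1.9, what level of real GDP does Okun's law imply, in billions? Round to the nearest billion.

£14,217 billion

Unemployment gap = 3.97 - 4.67 = -0.7 points, so the output gap is -1.9 × (-0.7) = 1.33%.
Actual GDP = 14030 × (1 + 1.33/100) = 14030 × 1.0133 ≈ 14217 billion.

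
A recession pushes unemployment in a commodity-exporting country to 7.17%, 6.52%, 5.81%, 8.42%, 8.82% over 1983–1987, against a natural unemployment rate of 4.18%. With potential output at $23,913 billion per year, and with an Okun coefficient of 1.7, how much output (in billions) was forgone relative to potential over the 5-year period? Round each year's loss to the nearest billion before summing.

$6,439 billion

Year 1983: gap = -1.7 × (7.17 - 4.18) = -5.083%, loss ≈ 23913 × 5.083/100 ≈ 1215.
Year 1984: gap = -1.7 × (6.52 - 4.18) = -3.978%, loss ≈ 23913 × 3.978/100 ≈ 951.
Year 1985: gap = -1.7 × (5.81 - 4.18) = -2.771%, loss ≈ 23913 × 2.771/100 ≈ 663.
Year 1986: gap = -1.7 × (8.42 - 4.18) = -7.208%, loss ≈ 23913 × 7.208/100 ≈ 1724.
Year 1987: gap = -1.7 × (8.82 - 4.18) = -7.888%, loss ≈ 23913 × 7.888/100 ≈ 1886.
Total lost output = 1215 + 951 + 663 + 1724 + 1886 = 6439 billion.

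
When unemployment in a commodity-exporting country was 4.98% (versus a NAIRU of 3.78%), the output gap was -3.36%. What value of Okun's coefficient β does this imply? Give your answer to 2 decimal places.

Okun's law: output gap = -β × (u - u*).
-3.36 = -β × (4.98 - 3.78) = -β × 1.2, so β = 3.36/1.2 = 2.80.

β ≈ 2.80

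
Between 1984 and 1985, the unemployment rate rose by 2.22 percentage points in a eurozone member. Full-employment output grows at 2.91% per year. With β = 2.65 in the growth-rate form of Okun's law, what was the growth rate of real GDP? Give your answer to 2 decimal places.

Growth-rate Okun's law: g_Y = g_Y* - β × Δu.
g_Y = 2.91 - 2.65 × (2.22) = 2.91 - 5.883 = -2.973%, i.e. -2.97% to 2 d.p.

-2.97%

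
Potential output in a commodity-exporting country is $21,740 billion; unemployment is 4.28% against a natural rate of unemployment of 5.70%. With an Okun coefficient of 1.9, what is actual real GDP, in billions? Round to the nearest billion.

$22,327 billion

Unemployment gap = 4.28 - 5.7 = -1.42 points, so the output gap is -1.9 × (-1.42) = 2.698%.
Actual GDP = 21740 × (1 + 2.698/100) = 21740 × 1.02698 ≈ 22327 billion.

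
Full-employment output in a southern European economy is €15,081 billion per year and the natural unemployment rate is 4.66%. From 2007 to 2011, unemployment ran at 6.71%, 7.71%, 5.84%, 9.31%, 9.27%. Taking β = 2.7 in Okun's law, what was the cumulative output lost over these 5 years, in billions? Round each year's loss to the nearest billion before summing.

€6,327 billion

Year 2007: gap = -2.7 × (6.71 - 4.66) = -5.535%, loss ≈ 15081 × 5.535/100 ≈ 835.
Year 2008: gap = -2.7 × (7.71 - 4.66) = -8.235%, loss ≈ 15081 × 8.235/100 ≈ 1242.
Year 2009: gap = -2.7 × (5.84 - 4.66) = -3.186%, loss ≈ 15081 × 3.186/100 ≈ 480.
Year 2010: gap = -2.7 × (9.31 - 4.66) = -12.555%, loss ≈ 15081 × 12.555/100 ≈ 1893.
Year 2011: gap = -2.7 × (9.27 - 4.66) = -12.447%, loss ≈ 15081 × 12.447/100 ≈ 1877.
Total lost output = 835 + 1242 + 480 + 1893 + 1877 = 6327 billion.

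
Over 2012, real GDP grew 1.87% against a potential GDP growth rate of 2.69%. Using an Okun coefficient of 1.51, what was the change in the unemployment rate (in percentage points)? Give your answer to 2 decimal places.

Growth-rate Okun's law: g_Y = g_Y* - β × Δu, so Δu = (g_Y* - g_Y)/β.
Δu = (2.69 - 1.87)/1.51 = 0.82/1.51 = 0.54 percentage points.

0.54 percentage points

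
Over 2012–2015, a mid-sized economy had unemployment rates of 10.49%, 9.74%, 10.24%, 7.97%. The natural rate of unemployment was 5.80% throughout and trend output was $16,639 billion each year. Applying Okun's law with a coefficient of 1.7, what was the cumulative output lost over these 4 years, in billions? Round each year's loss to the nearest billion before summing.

$4,311 billion

Year 2012: gap = -1.7 × (10.49 - 5.8) = -7.973%, loss ≈ 16639 × 7.973/100 ≈ 1327.
Year 2013: gap = -1.7 × (9.74 - 5.8) = -6.698%, loss ≈ 16639 × 6.698/100 ≈ 1114.
Year 2014: gap = -1.7 × (10.24 - 5.8) = -7.548%, loss ≈ 16639 × 7.548/100 ≈ 1256.
Year 2015: gap = -1.7 × (7.97 - 5.8) = -3.689%, loss ≈ 16639 × 3.689/100 ≈ 614.
Total lost output = 1327 + 1114 + 1256 + 614 = 4311 billion.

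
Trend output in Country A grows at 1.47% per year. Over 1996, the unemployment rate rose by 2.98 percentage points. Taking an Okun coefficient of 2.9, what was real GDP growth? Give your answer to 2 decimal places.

Growth-rate Okun's law: g_Y = g_Y* - β × Δu.
g_Y = 1.47 - 2.9 × (2.98) = 1.47 - 8.642 = -7.172%, i.e. -7.17% to 2 d.p.

-7.17%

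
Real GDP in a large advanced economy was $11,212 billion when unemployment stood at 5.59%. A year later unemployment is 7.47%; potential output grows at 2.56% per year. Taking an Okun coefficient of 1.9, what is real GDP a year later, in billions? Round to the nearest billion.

Δu = 7.47 - 5.59 = 1.88 points.
Okun's law (growth form): g_Y = g_Y* - β × Δu = 2.56 - 1.9 × (1.88) = 2.56 - 3.572 = -1.012%.
Real GDP in the next year = 11212 × (1 - 1.012/100) = 11212 × 0.98988 ≈ 11099 billion.

$11,099 billion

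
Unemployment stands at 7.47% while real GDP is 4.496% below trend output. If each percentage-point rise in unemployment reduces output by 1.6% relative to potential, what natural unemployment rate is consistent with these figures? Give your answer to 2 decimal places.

From Okun's law, u - u* = -(output gap)/β = -(-4.496)/1.6 = 2.81 points.
So u* = 7.47 - 2.81 = 4.66%.

4.66%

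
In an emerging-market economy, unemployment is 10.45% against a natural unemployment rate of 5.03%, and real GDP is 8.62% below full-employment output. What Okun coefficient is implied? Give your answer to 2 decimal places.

Okun's law: output gap = -β × (u - u*).
-8.62 = -β × (10.45 - 5.03) = -β × 5.42, so β = 8.62/5.42 = 1.59.

β ≈ 1.59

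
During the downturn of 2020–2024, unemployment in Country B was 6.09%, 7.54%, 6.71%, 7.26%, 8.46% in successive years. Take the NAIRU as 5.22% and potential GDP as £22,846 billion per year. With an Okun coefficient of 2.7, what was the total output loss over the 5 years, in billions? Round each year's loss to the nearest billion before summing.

£6,144 billion

Year 2020: gap = -2.7 × (6.09 - 5.22) = -2.349%, loss ≈ 22846 × 2.349/100 ≈ 537.
Year 2021: gap = -2.7 × (7.54 - 5.22) = -6.264%, loss ≈ 22846 × 6.264/100 ≈ 1431.
Year 2022: gap = -2.7 × (6.71 - 5.22) = -4.023%, loss ≈ 22846 × 4.023/100 ≈ 919.
Year 2023: gap = -2.7 × (7.26 - 5.22) = -5.508%, loss ≈ 22846 × 5.508/100 ≈ 1258.
Year 2024: gap = -2.7 × (8.46 - 5.22) = -8.748%, loss ≈ 22846 × 8.748/100 ≈ 1999.
Total lost output = 537 + 1431 + 919 + 1258 + 1999 = 6144 billion.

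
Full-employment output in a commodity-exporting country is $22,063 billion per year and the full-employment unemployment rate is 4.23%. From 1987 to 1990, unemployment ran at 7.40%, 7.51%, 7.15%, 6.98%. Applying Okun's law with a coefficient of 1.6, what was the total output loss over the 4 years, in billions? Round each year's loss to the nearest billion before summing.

Year 1987: gap = -1.6 × (7.4 - 4.23) = -5.072%, loss ≈ 22063 × 5.072/100 ≈ 1119.
Year 1988: gap = -1.6 × (7.51 - 4.23) = -5.248%, loss ≈ 22063 × 5.248/100 ≈ 1158.
Year 1989: gap = -1.6 × (7.15 - 4.23) = -4.672%, loss ≈ 22063 × 4.672/100 ≈ 1031.
Year 1990: gap = -1.6 × (6.98 - 4.23) = -4.4%, loss ≈ 22063 × 4.4/100 ≈ 971.
Total lost output = 1119 + 1158 + 1031 + 971 = 4279 billion.

$4,279 billion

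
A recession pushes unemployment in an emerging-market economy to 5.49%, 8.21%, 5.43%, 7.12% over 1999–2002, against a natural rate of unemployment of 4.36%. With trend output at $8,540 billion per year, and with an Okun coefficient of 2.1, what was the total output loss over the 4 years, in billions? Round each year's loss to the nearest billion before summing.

$1,580 billion

Year 1999: gap = -2.1 × (5.49 - 4.36) = -2.373%, loss ≈ 8540 × 2.373/100 ≈ 203.
Year 2000: gap = -2.1 × (8.21 - 4.36) = -8.085%, loss ≈ 8540 × 8.085/100 ≈ 690.
Year 2001: gap = -2.1 × (5.43 - 4.36) = -2.247%, loss ≈ 8540 × 2.247/100 ≈ 192.
Year 2002: gap = -2.1 × (7.12 - 4.36) = -5.796%, loss ≈ 8540 × 5.796/100 ≈ 495.
Total lost output = 203 + 690 + 192 + 495 = 1580 billion.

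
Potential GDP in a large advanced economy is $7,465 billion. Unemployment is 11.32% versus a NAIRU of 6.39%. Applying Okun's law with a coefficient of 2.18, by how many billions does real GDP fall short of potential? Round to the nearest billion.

$802 billion

Output gap = -2.18 × (11.32 - 6.39) = -2.18 × 4.93 = -10.7474%.
Actual GDP ≈ 7465 × 0.892526 ≈ 6663 billion, so the shortfall is 7465 - 6663 = 802 billion.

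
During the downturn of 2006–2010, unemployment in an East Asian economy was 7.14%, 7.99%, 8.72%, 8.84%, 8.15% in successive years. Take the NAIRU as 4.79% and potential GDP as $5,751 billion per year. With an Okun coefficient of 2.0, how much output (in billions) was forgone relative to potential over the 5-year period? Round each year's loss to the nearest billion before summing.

Year 2006: gap = -2.0 × (7.14 - 4.79) = -4.7%, loss ≈ 5751 × 4.7/100 ≈ 270.
Year 2007: gap = -2.0 × (7.99 - 4.79) = -6.4%, loss ≈ 5751 × 6.4/100 ≈ 368.
Year 2008: gap = -2.0 × (8.72 - 4.79) = -7.86%, loss ≈ 5751 × 7.86/100 ≈ 452.
Year 2009: gap = -2.0 × (8.84 - 4.79) = -8.1%, loss ≈ 5751 × 8.1/100 ≈ 466.
Year 2010: gap = -2.0 × (8.15 - 4.79) = -6.72%, loss ≈ 5751 × 6.72/100 ≈ 386.
Total lost output = 270 + 368 + 452 + 466 + 386 = 1942 billion.

$1,942 billion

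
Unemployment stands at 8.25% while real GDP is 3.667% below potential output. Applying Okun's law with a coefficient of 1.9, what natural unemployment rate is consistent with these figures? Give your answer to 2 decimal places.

From Okun's law, u - u* = -(output gap)/β = -(-3.667)/1.9 = 1.93 points.
So u* = 8.25 - 1.93 = 6.32%.

6.32%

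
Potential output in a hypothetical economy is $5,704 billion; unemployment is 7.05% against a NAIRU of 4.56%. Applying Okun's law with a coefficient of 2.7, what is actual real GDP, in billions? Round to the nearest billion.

Unemployment gap = 7.05 - 4.56 = 2.49 points, so the output gap is -2.7 × 2.49 = -6.723%.
Actual GDP = 5704 × (1 - 6.723/100) = 5704 × 0.93277 ≈ 5321 billion.

$5,321 billion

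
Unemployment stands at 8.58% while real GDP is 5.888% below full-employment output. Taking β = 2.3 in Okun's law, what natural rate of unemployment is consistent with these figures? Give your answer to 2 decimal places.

From Okun's law, u - u* = -(output gap)/β = -(-5.888)/2.3 = 2.56 points.
So u* = 8.58 - 2.56 = 6.02%.

6.02%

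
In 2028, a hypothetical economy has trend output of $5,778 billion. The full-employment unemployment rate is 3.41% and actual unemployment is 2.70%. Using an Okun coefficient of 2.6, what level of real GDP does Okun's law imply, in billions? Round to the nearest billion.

$5,885 billion

Unemployment gap = 2.7 - 3.41 = -0.71 points, so the output gap is -2.6 × (-0.71) = 1.846%.
Actual GDP = 5778 × (1 + 1.846/100) = 5778 × 1.01846 ≈ 5885 billion.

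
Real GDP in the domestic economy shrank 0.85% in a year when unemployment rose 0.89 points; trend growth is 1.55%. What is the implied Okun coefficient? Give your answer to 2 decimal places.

Growth form: g_Y = g_Y* - β × Δu, so β = (g_Y* - g_Y)/Δu.
β = (1.55 + 0.85)/0.89 = 2.4/0.89 = 2.70.

β ≈ 2.70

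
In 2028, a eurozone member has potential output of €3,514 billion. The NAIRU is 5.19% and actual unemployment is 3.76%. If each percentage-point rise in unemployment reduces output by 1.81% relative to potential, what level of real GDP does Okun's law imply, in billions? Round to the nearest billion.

€3,605 billion

Unemployment gap = 3.76 - 5.19 = -1.43 points, so the output gap is -1.81 × (-1.43) = 2.5883%.
Actual GDP = 3514 × (1 + 2.5883/100) = 3514 × 1.025883 ≈ 3605 billion.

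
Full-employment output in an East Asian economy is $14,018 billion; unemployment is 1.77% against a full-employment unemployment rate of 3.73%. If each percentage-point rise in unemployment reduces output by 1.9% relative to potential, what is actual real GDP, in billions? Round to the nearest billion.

Unemployment gap = 1.77 - 3.73 = -1.96 points, so the output gap is -1.9 × (-1.96) = 3.724%.
Actual GDP = 14018 × (1 + 3.724/100) = 14018 × 1.03724 ≈ 14540 billion.

$14,540 billion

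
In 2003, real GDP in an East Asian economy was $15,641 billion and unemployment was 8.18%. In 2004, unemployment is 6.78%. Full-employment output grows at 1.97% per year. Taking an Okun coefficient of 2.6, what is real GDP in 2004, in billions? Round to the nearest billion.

Δu = 6.78 - 8.18 = -1.4 points.
Okun's law (growth form): g_Y = g_Y* - β × Δu = 1.97 - 2.6 × (-1.40) = 1.97 + 3.64 = 5.61%.
Real GDP in the next year = 15641 × (1 + 5.61/100) = 15641 × 1.0561 ≈ 16518 billion.

$16,518 billion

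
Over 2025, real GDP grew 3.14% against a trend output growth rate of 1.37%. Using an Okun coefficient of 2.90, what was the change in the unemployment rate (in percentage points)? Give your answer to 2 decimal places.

Growth-rate Okun's law: g_Y = g_Y* - β × Δu, so Δu = (g_Y* - g_Y)/β.
Δu = (1.37 - 3.14)/2.90 = -1.77/2.90 = -0.61 percentage points.

-0.61 percentage points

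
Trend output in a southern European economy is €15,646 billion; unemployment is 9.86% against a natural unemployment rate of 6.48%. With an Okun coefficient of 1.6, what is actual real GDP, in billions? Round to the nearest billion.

€14,800 billion

Unemployment gap = 9.86 - 6.48 = 3.38 points, so the output gap is -1.6 × 3.38 = -5.408%.
Actual GDP = 15646 × (1 - 5.408/100) = 15646 × 0.94592 ≈ 14800 billion.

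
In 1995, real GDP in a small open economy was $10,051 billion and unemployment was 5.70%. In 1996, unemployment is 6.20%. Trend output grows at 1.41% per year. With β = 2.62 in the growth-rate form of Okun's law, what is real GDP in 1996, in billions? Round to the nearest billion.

Δu = 6.2 - 5.7 = 0.5 points.
Okun's law (growth form): g_Y = g_Y* - β × Δu = 1.41 - 2.62 × (0.50) = 1.41 - 1.31 = 0.1%.
Real GDP in the next year = 10051 × (1 + 0.1/100) = 10051 × 1.001 ≈ 10061 billion.

$10,061 billion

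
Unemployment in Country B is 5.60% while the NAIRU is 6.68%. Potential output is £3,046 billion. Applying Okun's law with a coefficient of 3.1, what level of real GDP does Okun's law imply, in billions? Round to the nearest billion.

Unemployment gap = 5.6 - 6.68 = -1.08 points, so the output gap is -3.1 × (-1.08) = 3.348%.
Actual GDP = 3046 × (1 + 3.348/100) = 3046 × 1.03348 ≈ 3148 billion.

£3,148 billion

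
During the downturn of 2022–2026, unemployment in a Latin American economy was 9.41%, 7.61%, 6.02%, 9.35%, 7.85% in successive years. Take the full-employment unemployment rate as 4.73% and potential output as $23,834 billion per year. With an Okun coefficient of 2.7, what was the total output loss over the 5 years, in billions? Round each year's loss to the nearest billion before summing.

Year 2022: gap = -2.7 × (9.41 - 4.73) = -12.636%, loss ≈ 23834 × 12.636/100 ≈ 3012.
Year 2023: gap = -2.7 × (7.61 - 4.73) = -7.776%, loss ≈ 23834 × 7.776/100 ≈ 1853.
Year 2024: gap = -2.7 × (6.02 - 4.73) = -3.483%, loss ≈ 23834 × 3.483/100 ≈ 830.
Year 2025: gap = -2.7 × (9.35 - 4.73) = -12.474%, loss ≈ 23834 × 12.474/100 ≈ 2973.
Year 2026: gap = -2.7 × (7.85 - 4.73) = -8.424%, loss ≈ 23834 × 8.424/100 ≈ 2008.
Total lost output = 3012 + 1853 + 830 + 2973 + 2008 = 10676 billion.

$10,676 billion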